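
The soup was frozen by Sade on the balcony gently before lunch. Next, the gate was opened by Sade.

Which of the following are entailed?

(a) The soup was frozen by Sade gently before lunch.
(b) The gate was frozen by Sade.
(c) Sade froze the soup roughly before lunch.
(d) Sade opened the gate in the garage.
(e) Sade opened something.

(a), (e)

(a) Entailed — the original entails any weakening of itself; this just drops 'on the balcony'.
(b) Not entailed — Sade froze the soup, not the gate; the gate belongs to the opening event.
(c) Not entailed — 'roughly' adds a manner not in (and inconsistent with) the original.
(d) Not entailed — 'in the garage' adds information not in the original event.
(e) Entailed — every conjunct here is already in the original opening event.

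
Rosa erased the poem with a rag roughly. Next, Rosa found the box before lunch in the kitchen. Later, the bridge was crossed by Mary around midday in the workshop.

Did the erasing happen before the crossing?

The narrative orders the erasing before the crossing.

yes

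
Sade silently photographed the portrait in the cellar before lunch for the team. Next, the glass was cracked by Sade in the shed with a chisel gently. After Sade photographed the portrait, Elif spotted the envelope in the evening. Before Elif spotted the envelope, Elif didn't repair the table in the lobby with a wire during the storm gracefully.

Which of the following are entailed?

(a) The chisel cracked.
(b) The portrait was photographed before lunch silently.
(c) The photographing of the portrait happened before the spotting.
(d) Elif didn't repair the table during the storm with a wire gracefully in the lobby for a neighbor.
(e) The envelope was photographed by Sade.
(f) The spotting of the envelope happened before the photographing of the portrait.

(b), (c), (d)

(a) Not entailed — the glass is what cracked, not the chisel.
(b) Entailed — every conjunct here is already in the original photographing event.
(c) Entailed — the narrative places the photographing before the spotting.
(d) Entailed — under negation, adding a further restriction is entailed: if no such repairing event occurred, none occurred for a neighbor either.
(e) Not entailed — Sade photographed the portrait, not the envelope; the envelope belongs to the spotting event.
(f) Not entailed — the narrative places the photographing before the spotting, not after.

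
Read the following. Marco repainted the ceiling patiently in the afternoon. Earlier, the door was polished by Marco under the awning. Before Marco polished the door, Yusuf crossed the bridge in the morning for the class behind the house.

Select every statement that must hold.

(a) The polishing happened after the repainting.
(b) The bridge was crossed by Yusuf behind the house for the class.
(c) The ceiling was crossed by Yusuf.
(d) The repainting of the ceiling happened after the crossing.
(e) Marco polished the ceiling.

(b), (d)

(a) Not entailed — the narrative places the polishing before the repainting, not after.
(b) Entailed — this follows by dropping conjuncts from the crossing event's description.
(c) Not entailed — Yusuf crossed the bridge, not the ceiling; the ceiling belongs to the repainting event.
(d) Entailed — the narrative places the crossing before the repainting.
(e) Not entailed — Marco polished the door, not the ceiling; the ceiling belongs to the repainting event.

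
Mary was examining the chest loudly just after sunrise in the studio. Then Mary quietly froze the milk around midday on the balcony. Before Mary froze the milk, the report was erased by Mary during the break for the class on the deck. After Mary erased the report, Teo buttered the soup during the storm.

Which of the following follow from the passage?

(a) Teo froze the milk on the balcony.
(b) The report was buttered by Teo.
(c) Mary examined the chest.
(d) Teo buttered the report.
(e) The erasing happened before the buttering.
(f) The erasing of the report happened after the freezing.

(c), (e)

(a) Not entailed — the passage has Mary freezing the milk, not Teo.
(b) Not entailed — Teo buttered the soup, not the report; the report belongs to the erasing event.
(c) Entailed — 'examine' is an activity; 'was examining' entails that some examining happened, so 'examined' holds.
(d) Not entailed — Teo buttered the soup, not the report; the report belongs to the erasing event.
(e) Entailed — the narrative places the erasing before the buttering.
(f) Not entailed — the narrative places the erasing before the freezing, not after.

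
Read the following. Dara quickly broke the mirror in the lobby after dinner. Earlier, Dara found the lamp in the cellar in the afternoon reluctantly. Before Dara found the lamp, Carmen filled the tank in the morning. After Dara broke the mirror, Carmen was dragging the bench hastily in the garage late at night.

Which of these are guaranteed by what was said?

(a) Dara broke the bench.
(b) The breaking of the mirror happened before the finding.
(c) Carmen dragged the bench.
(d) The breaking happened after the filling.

(c), (d)

(a) Not entailed — Dara broke the mirror, not the bench; the bench belongs to the dragging event.
(b) Not entailed — the narrative places the finding before the breaking, not after.
(c) Entailed — 'drag' is an activity; 'was dragging' entails that some dragging happened, so 'dragged' holds.
(d) Entailed — the narrative places the filling before the breaking.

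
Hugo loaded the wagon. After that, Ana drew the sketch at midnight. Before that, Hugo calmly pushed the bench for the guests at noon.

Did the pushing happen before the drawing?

yes

The narrative orders the pushing before the drawing.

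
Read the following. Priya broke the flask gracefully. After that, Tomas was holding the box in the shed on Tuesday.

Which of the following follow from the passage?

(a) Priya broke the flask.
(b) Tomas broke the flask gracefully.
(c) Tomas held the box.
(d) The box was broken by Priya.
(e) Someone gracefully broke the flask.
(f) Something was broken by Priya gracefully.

(a) Entailed — every conjunct here is already in the original breaking event.
(b) Not entailed — the passage has Priya breaking the flask, not Tomas.
(c) Entailed — 'hold' is an activity; 'was holding' entails that some holding happened, so 'held' holds.
(d) Not entailed — Priya broke the flask, not the box; the box belongs to the holding event.
(e) Entailed — the original entails any weakening of itself; this just generalizes the agent.
(f) Entailed — this follows by dropping conjuncts from the breaking event's description.

(a), (c), (e), (f)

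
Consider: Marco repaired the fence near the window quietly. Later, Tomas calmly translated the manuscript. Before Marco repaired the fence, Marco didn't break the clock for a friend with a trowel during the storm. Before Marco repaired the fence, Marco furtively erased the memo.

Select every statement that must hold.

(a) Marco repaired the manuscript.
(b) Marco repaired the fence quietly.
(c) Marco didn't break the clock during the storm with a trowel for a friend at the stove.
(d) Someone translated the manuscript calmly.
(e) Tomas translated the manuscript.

(b), (c), (d), (e)

(a) Not entailed — Marco repaired the fence, not the manuscript; the manuscript belongs to the translating event.
(b) Entailed — every conjunct here is already in the original repairing event.
(c) Entailed — under negation, adding a further restriction is entailed: if no such breaking event occurred, none occurred at the stove either.
(d) Entailed — generalizing the agent leaves a sub-description the original still satisfies.
(e) Entailed — dropping 'calmly' leaves a sub-description the original still satisfies.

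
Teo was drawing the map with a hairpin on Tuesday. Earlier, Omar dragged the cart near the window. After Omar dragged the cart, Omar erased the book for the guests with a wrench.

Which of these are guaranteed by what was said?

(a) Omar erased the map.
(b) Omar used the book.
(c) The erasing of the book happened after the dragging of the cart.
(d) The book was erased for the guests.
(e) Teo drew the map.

(c), (d)

(a) Not entailed — Omar erased the book, not the map; the map belongs to the drawing event.
(b) Not entailed — the book is the patient, not an instrument — Omar used a wrench.
(c) Entailed — the narrative places the dragging before the erasing.
(d) Entailed — the original entails any weakening of itself; this just drops 'with a wrench' and generalizes the agent.
(e) Not entailed — 'was drawing' is progressive on an accomplishment; it does not entail the completed 'drew'.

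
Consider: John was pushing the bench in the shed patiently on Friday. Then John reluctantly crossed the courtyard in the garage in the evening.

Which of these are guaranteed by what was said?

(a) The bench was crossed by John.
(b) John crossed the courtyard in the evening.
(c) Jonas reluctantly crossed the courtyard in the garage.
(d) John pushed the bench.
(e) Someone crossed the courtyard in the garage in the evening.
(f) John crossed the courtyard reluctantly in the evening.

(b), (d), (e), (f)

(a) Not entailed — John crossed the courtyard, not the bench; the bench belongs to the pushing event.
(b) Entailed — dropping 'in the garage', 'reluctantly' leaves a sub-description the original still satisfies.
(c) Not entailed — the passage has John crossing the courtyard, not Jonas.
(d) Entailed — 'push' is an activity; 'was pushing' entails that some pushing happened, so 'pushed' holds.
(e) Entailed — this follows by dropping conjuncts from the crossing event's description.
(f) Entailed — the original entails any weakening of itself; this just drops 'in the garage'.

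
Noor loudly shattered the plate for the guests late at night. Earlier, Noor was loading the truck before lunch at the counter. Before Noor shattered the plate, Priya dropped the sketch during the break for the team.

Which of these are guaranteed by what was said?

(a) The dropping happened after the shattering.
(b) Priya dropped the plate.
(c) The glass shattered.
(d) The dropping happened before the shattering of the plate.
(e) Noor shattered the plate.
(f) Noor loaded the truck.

(d), (e)

(a) Not entailed — the narrative places the dropping before the shattering, not after.
(b) Not entailed — Priya dropped the sketch, not the plate; the plate belongs to the shattering event.
(c) Not entailed — the plate is what shattered, not the glass.
(d) Entailed — the narrative places the dropping before the shattering.
(e) Entailed — every conjunct here is already in the original shattering event.
(f) Not entailed — 'was loading' is progressive on an accomplishment; it does not entail the completed 'loaded'.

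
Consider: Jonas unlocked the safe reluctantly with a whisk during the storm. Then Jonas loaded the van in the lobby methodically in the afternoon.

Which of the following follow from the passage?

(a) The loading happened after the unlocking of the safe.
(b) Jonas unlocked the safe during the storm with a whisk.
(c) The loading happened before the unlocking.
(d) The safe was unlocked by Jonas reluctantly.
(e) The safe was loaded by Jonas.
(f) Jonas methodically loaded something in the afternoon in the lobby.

(a) Entailed — the narrative places the unlocking before the loading.
(b) Entailed — dropping 'reluctantly' leaves a sub-description the original still satisfies.
(c) Not entailed — the narrative places the unlocking before the loading, not after.
(d) Entailed — the original entails any weakening of itself; this just drops 'with a whisk', 'during the storm'.
(e) Not entailed — Jonas loaded the van, not the safe; the safe belongs to the unlocking event.
(f) Entailed — this follows by dropping conjuncts from the loading event's description.

(a), (b), (d), (f)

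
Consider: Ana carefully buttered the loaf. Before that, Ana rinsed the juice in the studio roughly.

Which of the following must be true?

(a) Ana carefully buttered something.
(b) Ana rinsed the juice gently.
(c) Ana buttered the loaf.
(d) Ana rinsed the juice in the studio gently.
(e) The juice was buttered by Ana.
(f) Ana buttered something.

(a), (c), (f)

(a) Entailed — every conjunct here is already in the original buttering event.
(b) Not entailed — 'gently' adds a manner not in (and inconsistent with) the original.
(c) Entailed — the original entails any weakening of itself; this just drops 'carefully'.
(d) Not entailed — 'gently' adds a manner not in (and inconsistent with) the original.
(e) Not entailed — Ana buttered the loaf, not the juice; the juice belongs to the rinsing event.
(f) Entailed — this follows by dropping conjuncts from the buttering event's description.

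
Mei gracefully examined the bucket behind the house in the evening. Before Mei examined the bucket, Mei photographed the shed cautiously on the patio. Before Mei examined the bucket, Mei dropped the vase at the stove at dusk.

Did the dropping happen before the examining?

yes

The narrative orders the dropping before the examining.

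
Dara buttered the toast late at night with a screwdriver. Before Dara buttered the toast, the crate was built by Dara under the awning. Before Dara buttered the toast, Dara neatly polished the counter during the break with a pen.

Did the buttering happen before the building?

no

The narrative orders the building before the buttering.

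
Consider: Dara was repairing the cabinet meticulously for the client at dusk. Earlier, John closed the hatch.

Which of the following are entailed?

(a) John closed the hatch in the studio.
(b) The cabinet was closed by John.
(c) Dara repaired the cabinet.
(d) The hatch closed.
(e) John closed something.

(a) Not entailed — 'in the studio' adds information not in the original event.
(b) Not entailed — John closed the hatch, not the cabinet; the cabinet belongs to the repairing event.
(c) Not entailed — 'was repairing' is progressive on an accomplishment; it does not entail the completed 'repaired'.
(d) Entailed — 'John closed the hatch' is causative; it entails the inchoative 'the hatch closed'.
(e) Entailed — the original entails any weakening of itself; this just generalizes the patient.

(d), (e)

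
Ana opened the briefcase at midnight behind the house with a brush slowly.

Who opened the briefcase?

Ana

'Ana' marks the agent of the opening event.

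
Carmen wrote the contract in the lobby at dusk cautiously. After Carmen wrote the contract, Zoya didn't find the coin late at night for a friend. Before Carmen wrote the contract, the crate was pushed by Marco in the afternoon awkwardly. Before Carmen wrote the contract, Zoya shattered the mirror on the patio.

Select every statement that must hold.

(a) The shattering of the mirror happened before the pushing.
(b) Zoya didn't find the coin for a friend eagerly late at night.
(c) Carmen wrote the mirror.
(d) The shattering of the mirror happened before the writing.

(a) Not entailed — the narrative doesn't order the shattering relative to the pushing.
(b) Entailed — under negation, adding a further restriction is entailed: if no such finding event occurred, none occurred eagerly either.
(c) Not entailed — Carmen wrote the contract, not the mirror; the mirror belongs to the shattering event.
(d) Entailed — the narrative places the shattering before the writing.

(b), (d)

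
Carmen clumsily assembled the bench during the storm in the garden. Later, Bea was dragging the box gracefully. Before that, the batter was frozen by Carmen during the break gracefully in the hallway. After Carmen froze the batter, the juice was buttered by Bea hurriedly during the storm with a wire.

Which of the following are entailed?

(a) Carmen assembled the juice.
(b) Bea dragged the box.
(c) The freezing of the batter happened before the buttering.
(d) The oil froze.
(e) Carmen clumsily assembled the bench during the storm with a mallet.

(b), (c)

(a) Not entailed — Carmen assembled the bench, not the juice; the juice belongs to the buttering event.
(b) Entailed — 'drag' is an activity; 'was dragging' entails that some dragging happened, so 'dragged' holds.
(c) Entailed — the narrative places the freezing before the buttering.
(d) Not entailed — the batter is what froze, not the oil.
(e) Not entailed — 'with a mallet' adds information not in the original event.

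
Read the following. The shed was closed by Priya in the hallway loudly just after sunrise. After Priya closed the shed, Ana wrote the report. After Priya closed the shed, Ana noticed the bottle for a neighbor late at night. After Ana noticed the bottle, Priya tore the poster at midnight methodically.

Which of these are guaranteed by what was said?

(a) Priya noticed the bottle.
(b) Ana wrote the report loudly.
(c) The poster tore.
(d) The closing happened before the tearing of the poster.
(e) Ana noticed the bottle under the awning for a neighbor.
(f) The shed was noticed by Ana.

(a) Not entailed — the passage has Ana noticing the bottle, not Priya.
(b) Not entailed — 'loudly' adds information not in the original event.
(c) Entailed — 'Priya tore the poster' is causative; it entails the inchoative 'the poster tore'.
(d) Entailed — the narrative places the closing before the tearing.
(e) Not entailed — 'under the awning' adds information not in the original event.
(f) Not entailed — Ana noticed the bottle, not the shed; the shed belongs to the closing event.

(c), (d)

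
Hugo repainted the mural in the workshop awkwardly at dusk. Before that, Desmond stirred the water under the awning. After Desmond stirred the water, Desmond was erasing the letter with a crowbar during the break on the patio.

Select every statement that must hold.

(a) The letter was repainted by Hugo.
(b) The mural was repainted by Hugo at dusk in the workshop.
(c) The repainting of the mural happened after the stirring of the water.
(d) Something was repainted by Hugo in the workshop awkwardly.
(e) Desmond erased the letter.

(b), (c), (d)

(a) Not entailed — Hugo repainted the mural, not the letter; the letter belongs to the erasing event.
(b) Entailed — this follows by dropping conjuncts from the repainting event's description.
(c) Entailed — the narrative places the stirring before the repainting.
(d) Entailed — dropping 'at dusk' and generalizing the patient leaves a sub-description the original still satisfies.
(e) Not entailed — 'was erasing' is progressive on an accomplishment; it does not entail the completed 'erased'.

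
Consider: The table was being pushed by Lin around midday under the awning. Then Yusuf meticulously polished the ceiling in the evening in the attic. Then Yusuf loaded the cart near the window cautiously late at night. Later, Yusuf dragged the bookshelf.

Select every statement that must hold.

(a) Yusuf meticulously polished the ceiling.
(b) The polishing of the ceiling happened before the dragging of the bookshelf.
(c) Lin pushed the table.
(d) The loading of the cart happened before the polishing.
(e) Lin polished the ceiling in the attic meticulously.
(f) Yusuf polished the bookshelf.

(a), (b), (c)

(a) Entailed — the original entails any weakening of itself; this just drops 'in the evening', 'in the attic'.
(b) Entailed — the narrative places the polishing before the dragging.
(c) Entailed — 'push' is an activity; 'was pushing' entails that some pushing happened, so 'pushed' holds.
(d) Not entailed — the narrative places the polishing before the loading, not after.
(e) Not entailed — the passage has Yusuf polishing the ceiling, not Lin.
(f) Not entailed — Yusuf polished the ceiling, not the bookshelf; the bookshelf belongs to the dragging event.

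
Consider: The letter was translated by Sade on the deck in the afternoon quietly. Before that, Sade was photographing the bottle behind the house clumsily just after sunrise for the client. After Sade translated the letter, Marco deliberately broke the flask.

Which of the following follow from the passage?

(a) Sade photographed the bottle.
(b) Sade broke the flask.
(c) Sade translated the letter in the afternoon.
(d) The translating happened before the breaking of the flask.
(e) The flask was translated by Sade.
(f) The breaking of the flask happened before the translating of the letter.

(a) Not entailed — 'was photographing' is progressive on an accomplishment; it does not entail the completed 'photographed'.
(b) Not entailed — the passage has Marco breaking the flask, not Sade.
(c) Entailed — this follows by dropping conjuncts from the translating event's description.
(d) Entailed — the narrative places the translating before the breaking.
(e) Not entailed — Sade translated the letter, not the flask; the flask belongs to the breaking event.
(f) Not entailed — the narrative places the translating before the breaking, not after.

(c), (d)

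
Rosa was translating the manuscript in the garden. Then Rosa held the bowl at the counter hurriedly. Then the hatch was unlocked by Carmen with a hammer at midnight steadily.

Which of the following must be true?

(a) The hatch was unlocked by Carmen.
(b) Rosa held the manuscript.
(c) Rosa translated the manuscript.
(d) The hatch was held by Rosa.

(a) Entailed — every conjunct here is already in the original unlocking event.
(b) Not entailed — Rosa held the bowl, not the manuscript; the manuscript belongs to the translating event.
(c) Not entailed — 'was translating' is progressive on an accomplishment; it does not entail the completed 'translated'.
(d) Not entailed — Rosa held the bowl, not the hatch; the hatch belongs to the unlocking event.

(a)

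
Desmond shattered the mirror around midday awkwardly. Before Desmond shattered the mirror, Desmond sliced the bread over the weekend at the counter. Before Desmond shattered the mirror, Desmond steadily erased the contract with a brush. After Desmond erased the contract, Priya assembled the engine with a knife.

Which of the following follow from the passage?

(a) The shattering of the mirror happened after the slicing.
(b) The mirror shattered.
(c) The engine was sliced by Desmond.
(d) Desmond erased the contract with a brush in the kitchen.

(a), (b)

(a) Entailed — the narrative places the slicing before the shattering.
(b) Entailed — 'Desmond shattered the mirror' is causative; it entails the inchoative 'the mirror shattered'.
(c) Not entailed — Desmond sliced the bread, not the engine; the engine belongs to the assembling event.
(d) Not entailed — 'in the kitchen' adds information not in the original event.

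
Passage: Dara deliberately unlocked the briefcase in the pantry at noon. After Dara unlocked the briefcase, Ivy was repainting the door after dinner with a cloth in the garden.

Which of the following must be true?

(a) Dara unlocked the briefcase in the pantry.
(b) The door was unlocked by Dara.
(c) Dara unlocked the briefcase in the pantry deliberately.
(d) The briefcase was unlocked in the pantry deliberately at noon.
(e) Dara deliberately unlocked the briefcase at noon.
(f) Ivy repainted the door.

(a) Entailed — every conjunct here is already in the original unlocking event.
(b) Not entailed — Dara unlocked the briefcase, not the door; the door belongs to the repainting event.
(c) Entailed — every conjunct here is already in the original unlocking event.
(d) Entailed — this follows by dropping conjuncts from the unlocking event's description.
(e) Entailed — the original entails any weakening of itself; this just drops 'in the pantry'.
(f) Not entailed — 'was repainting' is progressive on an accomplishment; it does not entail the completed 'repainted'.

(a), (c), (d), (e)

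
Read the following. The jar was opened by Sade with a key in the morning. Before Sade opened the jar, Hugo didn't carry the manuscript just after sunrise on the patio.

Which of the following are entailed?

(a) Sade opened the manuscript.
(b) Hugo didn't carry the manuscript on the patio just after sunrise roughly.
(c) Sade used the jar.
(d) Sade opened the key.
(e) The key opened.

(a) Not entailed — Sade opened the jar, not the manuscript; the manuscript belongs to the carrying event.
(b) Entailed — under negation, adding a further restriction is entailed: if no such carrying event occurred, none occurred roughly either.
(c) Not entailed — the jar is the patient, not an instrument — Sade used a key.
(d) Not entailed — the key is the instrument, not what was opened.
(e) Not entailed — the jar is what opened, not the key.

(b)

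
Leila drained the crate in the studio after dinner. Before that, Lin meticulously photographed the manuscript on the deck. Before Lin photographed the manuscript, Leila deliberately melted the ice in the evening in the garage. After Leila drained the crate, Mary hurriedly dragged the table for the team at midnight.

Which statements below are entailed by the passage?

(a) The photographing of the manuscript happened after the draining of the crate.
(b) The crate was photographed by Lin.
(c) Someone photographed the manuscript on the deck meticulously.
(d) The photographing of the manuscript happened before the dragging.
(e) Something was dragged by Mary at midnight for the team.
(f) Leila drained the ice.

(a) Not entailed — the narrative places the photographing before the draining, not after.
(b) Not entailed — Lin photographed the manuscript, not the crate; the crate belongs to the draining event.
(c) Entailed — every conjunct here is already in the original photographing event.
(d) Entailed — the narrative places the photographing before the dragging.
(e) Entailed — the original entails any weakening of itself; this just drops 'hurriedly' and generalizes the patient.
(f) Not entailed — Leila drained the crate, not the ice; the ice belongs to the melting event.

(c), (d), (e)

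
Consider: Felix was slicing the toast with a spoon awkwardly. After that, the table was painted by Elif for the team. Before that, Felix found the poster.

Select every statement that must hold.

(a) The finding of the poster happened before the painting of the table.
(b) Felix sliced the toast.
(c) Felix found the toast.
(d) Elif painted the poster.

(a) Entailed — the narrative places the finding before the painting.
(b) Not entailed — 'was slicing' is progressive on an accomplishment; it does not entail the completed 'sliced'.
(c) Not entailed — Felix found the poster, not the toast; the toast belongs to the slicing event.
(d) Not entailed — Elif painted the table, not the poster; the poster belongs to the finding event.

(a)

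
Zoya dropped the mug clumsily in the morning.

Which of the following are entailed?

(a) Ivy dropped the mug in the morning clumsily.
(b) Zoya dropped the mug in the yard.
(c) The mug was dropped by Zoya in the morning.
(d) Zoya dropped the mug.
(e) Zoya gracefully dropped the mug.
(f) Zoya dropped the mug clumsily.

(c), (d), (f)

(a) Not entailed — the passage has Zoya dropping the mug, not Ivy.
(b) Not entailed — 'in the yard' adds information not in the original event.
(c) Entailed — dropping 'clumsily' leaves a sub-description the original still satisfies.
(d) Entailed — every conjunct here is already in the original dropping event.
(e) Not entailed — 'gracefully' adds a manner not in (and inconsistent with) the original.
(f) Entailed — dropping 'in the morning' leaves a sub-description the original still satisfies.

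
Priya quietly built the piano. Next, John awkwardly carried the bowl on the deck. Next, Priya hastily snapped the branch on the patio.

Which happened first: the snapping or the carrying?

the carrying

The connectives place the carrying before the snapping.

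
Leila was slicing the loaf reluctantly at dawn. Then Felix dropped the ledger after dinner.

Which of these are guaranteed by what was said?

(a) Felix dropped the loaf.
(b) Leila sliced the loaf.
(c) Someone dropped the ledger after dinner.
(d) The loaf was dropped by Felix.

(c)

(a) Not entailed — Felix dropped the ledger, not the loaf; the loaf belongs to the slicing event.
(b) Not entailed — 'was slicing' is progressive on an accomplishment; it does not entail the completed 'sliced'.
(c) Entailed — this follows by dropping conjuncts from the dropping event's description.
(d) Not entailed — Felix dropped the ledger, not the loaf; the loaf belongs to the slicing event.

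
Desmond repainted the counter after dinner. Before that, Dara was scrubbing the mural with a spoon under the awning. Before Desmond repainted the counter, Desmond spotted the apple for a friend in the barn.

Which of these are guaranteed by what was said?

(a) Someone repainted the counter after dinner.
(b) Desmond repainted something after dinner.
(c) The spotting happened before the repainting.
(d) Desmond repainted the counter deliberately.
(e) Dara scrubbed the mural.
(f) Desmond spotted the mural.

(a), (b), (c), (e)

(a) Entailed — the original entails any weakening of itself; this just generalizes the agent.
(b) Entailed — this follows by dropping conjuncts from the repainting event's description.
(c) Entailed — the narrative places the spotting before the repainting.
(d) Not entailed — 'deliberately' adds information not in the original event.
(e) Entailed — 'scrub' is an activity; 'was scrubbing' entails that some scrubbing happened, so 'scrubbed' holds.
(f) Not entailed — Desmond spotted the apple, not the mural; the mural belongs to the scrubbing event.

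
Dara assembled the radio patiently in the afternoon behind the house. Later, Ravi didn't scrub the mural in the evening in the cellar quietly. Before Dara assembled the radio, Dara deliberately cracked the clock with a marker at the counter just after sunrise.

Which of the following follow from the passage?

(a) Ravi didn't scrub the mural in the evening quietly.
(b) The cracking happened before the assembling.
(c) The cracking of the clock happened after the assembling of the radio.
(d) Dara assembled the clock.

(b)

(a) Not entailed — dropping 'in the cellar' under negation is not valid — the original leaves open that Ravi scrubbed the mural some other way.
(b) Entailed — the narrative places the cracking before the assembling.
(c) Not entailed — the narrative places the cracking before the assembling, not after.
(d) Not entailed — Dara assembled the radio, not the clock; the clock belongs to the cracking event.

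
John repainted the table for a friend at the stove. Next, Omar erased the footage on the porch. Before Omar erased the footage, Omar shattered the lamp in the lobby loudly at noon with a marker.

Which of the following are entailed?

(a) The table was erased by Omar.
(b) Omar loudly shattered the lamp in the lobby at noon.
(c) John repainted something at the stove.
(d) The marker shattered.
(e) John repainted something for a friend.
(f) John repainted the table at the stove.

(a) Not entailed — Omar erased the footage, not the table; the table belongs to the repainting event.
(b) Entailed — dropping 'with a marker' leaves a sub-description the original still satisfies.
(c) Entailed — this follows by dropping conjuncts from the repainting event's description.
(d) Not entailed — the lamp is what shattered, not the marker.
(e) Entailed — the original entails any weakening of itself; this just drops 'at the stove' and generalizes the patient.
(f) Entailed — this follows by dropping conjuncts from the repainting event's description.

(b), (c), (e), (f)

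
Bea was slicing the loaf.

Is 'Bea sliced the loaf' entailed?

'was slicing' is progressive; for an accomplishment like 'slice the loaf', it doesn't entail completion.

no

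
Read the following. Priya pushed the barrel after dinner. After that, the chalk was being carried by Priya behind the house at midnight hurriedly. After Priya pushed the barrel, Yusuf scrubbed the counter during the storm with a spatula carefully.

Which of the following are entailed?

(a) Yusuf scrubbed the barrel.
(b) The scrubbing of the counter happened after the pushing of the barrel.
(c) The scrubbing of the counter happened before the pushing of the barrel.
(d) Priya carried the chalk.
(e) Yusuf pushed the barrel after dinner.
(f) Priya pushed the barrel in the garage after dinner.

(b), (d)

(a) Not entailed — Yusuf scrubbed the counter, not the barrel; the barrel belongs to the pushing event.
(b) Entailed — the narrative places the pushing before the scrubbing.
(c) Not entailed — the narrative places the pushing before the scrubbing, not after.
(d) Entailed — 'carry' is an activity; 'was carrying' entails that some carrying happened, so 'carried' holds.
(e) Not entailed — the passage has Priya pushing the barrel, not Yusuf.
(f) Not entailed — 'in the garage' adds information not in the original event.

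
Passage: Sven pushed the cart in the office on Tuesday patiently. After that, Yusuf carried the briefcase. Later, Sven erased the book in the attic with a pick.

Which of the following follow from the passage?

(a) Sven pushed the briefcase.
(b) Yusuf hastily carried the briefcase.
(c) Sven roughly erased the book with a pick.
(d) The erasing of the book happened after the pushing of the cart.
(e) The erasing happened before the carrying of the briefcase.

(d)

(a) Not entailed — Sven pushed the cart, not the briefcase; the briefcase belongs to the carrying event.
(b) Not entailed — 'hastily' adds information not in the original event.
(c) Not entailed — 'roughly' adds information not in the original event.
(d) Entailed — the narrative places the pushing before the erasing.
(e) Not entailed — the narrative places the carrying before the erasing, not after.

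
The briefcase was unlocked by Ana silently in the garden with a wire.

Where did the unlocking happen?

in the garden

'in the garden' marks the location of the unlocking event.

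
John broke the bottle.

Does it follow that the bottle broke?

yes

'John broke the bottle' is the causative; it entails the inchoative 'the bottle broke'.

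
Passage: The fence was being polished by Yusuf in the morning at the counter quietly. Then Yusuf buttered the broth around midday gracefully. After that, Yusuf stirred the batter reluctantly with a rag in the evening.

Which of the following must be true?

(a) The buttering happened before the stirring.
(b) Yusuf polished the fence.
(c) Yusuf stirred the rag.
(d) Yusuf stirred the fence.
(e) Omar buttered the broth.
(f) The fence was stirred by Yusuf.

(a), (b)

(a) Entailed — the narrative places the buttering before the stirring.
(b) Entailed — 'polish' is an activity; 'was polishing' entails that some polishing happened, so 'polished' holds.
(c) Not entailed — the rag is the instrument, not what was stirred.
(d) Not entailed — Yusuf stirred the batter, not the fence; the fence belongs to the polishing event.
(e) Not entailed — the passage has Yusuf buttering the broth, not Omar.
(f) Not entailed — Yusuf stirred the batter, not the fence; the fence belongs to the polishing event.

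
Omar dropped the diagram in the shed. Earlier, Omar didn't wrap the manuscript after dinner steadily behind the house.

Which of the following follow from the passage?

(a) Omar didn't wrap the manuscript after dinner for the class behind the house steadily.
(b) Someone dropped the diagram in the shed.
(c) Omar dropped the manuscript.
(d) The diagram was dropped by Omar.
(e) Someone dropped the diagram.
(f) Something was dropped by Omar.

(a), (b), (d), (e), (f)

(a) Entailed — under negation, adding a further restriction is entailed: if no such wrapping event occurred, none occurred for the class either.
(b) Entailed — the original entails any weakening of itself; this just generalizes the agent.
(c) Not entailed — Omar dropped the diagram, not the manuscript; the manuscript belongs to the wrapping event.
(d) Entailed — this follows by dropping conjuncts from the dropping event's description.
(e) Entailed — this follows by dropping conjuncts from the dropping event's description.
(f) Entailed — this follows by dropping conjuncts from the dropping event's description.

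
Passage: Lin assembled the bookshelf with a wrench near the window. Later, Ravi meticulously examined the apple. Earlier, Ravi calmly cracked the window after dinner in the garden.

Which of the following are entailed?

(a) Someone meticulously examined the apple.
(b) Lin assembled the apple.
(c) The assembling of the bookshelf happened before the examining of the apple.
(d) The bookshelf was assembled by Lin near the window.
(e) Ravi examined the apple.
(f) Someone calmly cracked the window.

(a) Entailed — the original entails any weakening of itself; this just generalizes the agent.
(b) Not entailed — Lin assembled the bookshelf, not the apple; the apple belongs to the examining event.
(c) Entailed — the narrative places the assembling before the examining.
(d) Entailed — every conjunct here is already in the original assembling event.
(e) Entailed — the original entails any weakening of itself; this just drops 'meticulously'.
(f) Entailed — the original entails any weakening of itself; this just drops 'after dinner', 'in the garden' and generalizes the agent.

(a), (c), (d), (e), (f)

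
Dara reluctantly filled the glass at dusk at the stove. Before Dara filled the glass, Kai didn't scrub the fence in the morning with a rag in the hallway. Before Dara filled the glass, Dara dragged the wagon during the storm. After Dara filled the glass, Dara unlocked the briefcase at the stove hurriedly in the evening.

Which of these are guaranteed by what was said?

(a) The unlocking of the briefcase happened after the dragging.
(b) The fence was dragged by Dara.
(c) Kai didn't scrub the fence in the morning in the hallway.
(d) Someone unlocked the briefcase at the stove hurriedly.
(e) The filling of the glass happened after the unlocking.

(a), (d)

(a) Entailed — the narrative places the dragging before the unlocking.
(b) Not entailed — Dara dragged the wagon, not the fence; the fence belongs to the scrubbing event.
(c) Not entailed — dropping 'with a rag' under negation is not valid — the original leaves open that Kai scrubbed the fence some other way.
(d) Entailed — every conjunct here is already in the original unlocking event.
(e) Not entailed — the narrative places the filling before the unlocking, not after.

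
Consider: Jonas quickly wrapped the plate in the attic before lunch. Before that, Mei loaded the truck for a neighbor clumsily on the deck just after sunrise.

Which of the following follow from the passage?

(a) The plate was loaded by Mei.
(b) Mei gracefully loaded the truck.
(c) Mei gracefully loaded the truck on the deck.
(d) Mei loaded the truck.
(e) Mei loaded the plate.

(d)

(a) Not entailed — Mei loaded the truck, not the plate; the plate belongs to the wrapping event.
(b) Not entailed — 'gracefully' adds a manner not in (and inconsistent with) the original.
(c) Not entailed — 'gracefully' adds a manner not in (and inconsistent with) the original.
(d) Entailed — dropping 'for a neighbor', 'just after sunrise', 'clumsily', 'on the deck' leaves a sub-description the original still satisfies.
(e) Not entailed — Mei loaded the truck, not the plate; the plate belongs to the wrapping event.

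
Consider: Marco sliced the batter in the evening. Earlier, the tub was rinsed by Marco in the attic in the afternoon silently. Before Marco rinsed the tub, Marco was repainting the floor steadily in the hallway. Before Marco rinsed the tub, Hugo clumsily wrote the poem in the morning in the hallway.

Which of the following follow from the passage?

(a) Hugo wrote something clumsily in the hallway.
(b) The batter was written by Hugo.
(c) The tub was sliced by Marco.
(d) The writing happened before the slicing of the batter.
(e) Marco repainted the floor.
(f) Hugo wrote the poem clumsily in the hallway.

(a) Entailed — dropping 'in the morning' and generalizing the patient leaves a sub-description the original still satisfies.
(b) Not entailed — Hugo wrote the poem, not the batter; the batter belongs to the slicing event.
(c) Not entailed — Marco sliced the batter, not the tub; the tub belongs to the rinsing event.
(d) Entailed — the narrative places the writing before the slicing.
(e) Not entailed — 'was repainting' is progressive on an accomplishment; it does not entail the completed 'repainted'.
(f) Entailed — this follows by dropping conjuncts from the writing event's description.

(a), (d), (f)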